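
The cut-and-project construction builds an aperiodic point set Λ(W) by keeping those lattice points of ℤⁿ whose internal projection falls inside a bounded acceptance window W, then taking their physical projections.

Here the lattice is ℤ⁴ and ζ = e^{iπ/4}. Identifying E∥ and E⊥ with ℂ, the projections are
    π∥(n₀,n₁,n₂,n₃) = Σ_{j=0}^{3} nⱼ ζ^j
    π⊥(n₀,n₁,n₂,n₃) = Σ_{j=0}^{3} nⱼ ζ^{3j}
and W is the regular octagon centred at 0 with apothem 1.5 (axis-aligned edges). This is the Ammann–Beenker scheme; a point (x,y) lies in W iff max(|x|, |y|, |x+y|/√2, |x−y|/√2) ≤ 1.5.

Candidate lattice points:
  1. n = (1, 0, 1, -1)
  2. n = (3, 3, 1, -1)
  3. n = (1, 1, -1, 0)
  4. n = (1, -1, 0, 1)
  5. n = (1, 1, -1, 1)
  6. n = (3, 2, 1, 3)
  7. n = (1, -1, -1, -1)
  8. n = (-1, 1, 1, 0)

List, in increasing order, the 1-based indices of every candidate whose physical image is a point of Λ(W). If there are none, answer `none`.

π⊥(n) = n₀ + n₁ζ³ + n₂ζ⁶ + n₃ζ⁹ where ζ = e^{iπ/4}.
candidate 1: n = (1, 0, 1, -1) → π⊥ ≈ (+0.29289, -1.70711); max(|x|,|y|,|x±y|/√2) = 1.70711 > 1.5 ⇒ ∉ W
candidate 2: n = (3, 3, 1, -1) → π⊥ ≈ (+0.17157, +0.41421); max(|x|,|y|,|x±y|/√2) = 0.41421 ≤ 1.5 ⇒ ∈ W
candidate 3: n = (1, 1, -1, 0) → π⊥ ≈ (+0.29289, +1.70711); max(|x|,|y|,|x±y|/√2) = 1.70711 > 1.5 ⇒ ∉ W
candidate 4: n = (1, -1, 0, 1) → π⊥ ≈ (+2.41421, +0.00000); max(|x|,|y|,|x±y|/√2) = 2.41421 > 1.5 ⇒ ∉ W
candidate 5: n = (1, 1, -1, 1) → π⊥ ≈ (+1.00000, +2.41421); max(|x|,|y|,|x±y|/√2) = 2.41421 > 1.5 ⇒ ∉ W
candidate 6: n = (3, 2, 1, 3) → π⊥ ≈ (+3.70711, +2.53553); max(|x|,|y|,|x±y|/√2) = 4.41421 > 1.5 ⇒ ∉ W
candidate 7: n = (1, -1, -1, -1) → π⊥ ≈ (+1.00000, -0.41421); max(|x|,|y|,|x±y|/√2) = 1.00000 ≤ 1.5 ⇒ ∈ W
candidate 8: n = (-1, 1, 1, 0) → π⊥ ≈ (-1.70711, -0.29289); max(|x|,|y|,|x±y|/√2) = 1.70711 > 1.5 ⇒ ∉ W

2, 7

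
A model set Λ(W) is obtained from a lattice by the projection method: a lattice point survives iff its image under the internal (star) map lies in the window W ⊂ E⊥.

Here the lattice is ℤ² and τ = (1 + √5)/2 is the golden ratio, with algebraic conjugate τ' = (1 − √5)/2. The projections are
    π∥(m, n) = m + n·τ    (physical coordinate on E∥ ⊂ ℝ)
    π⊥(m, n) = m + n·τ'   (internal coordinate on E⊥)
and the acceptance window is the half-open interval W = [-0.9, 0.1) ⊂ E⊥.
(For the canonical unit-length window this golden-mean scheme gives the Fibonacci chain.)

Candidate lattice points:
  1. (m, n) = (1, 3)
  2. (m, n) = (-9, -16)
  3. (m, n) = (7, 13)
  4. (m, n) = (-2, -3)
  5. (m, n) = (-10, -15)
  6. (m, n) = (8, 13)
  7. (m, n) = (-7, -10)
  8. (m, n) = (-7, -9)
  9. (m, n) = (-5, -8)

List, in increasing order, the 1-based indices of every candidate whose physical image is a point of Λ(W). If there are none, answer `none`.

1, 4, 5, 6, 7, 9

τ' = (1−√5)/2 ≈ -0.61803.
#1 (1,3): internal coord 1 + (3)·τ' = -0.85410; -0.85410 ∈ [-0.9, 0.1) → IN Λ
#2 (-9,-16): internal coord -9 + (-16)·τ' = +0.88854; +0.88854 ∉ [-0.9, 0.1) → out
#3 (7,13): internal coord 7 + (13)·τ' = -1.03444; -1.03444 ∉ [-0.9, 0.1) → out
#4 (-2,-3): internal coord -2 + (-3)·τ' = -0.14590; -0.14590 ∈ [-0.9, 0.1) → IN Λ
#5 (-10,-15): internal coord -10 + (-15)·τ' = -0.72949; -0.72949 ∈ [-0.9, 0.1) → IN Λ
#6 (8,13): internal coord 8 + (13)·τ' = -0.03444; -0.03444 ∈ [-0.9, 0.1) → IN Λ
#7 (-7,-10): internal coord -7 + (-10)·τ' = -0.81966; -0.81966 ∈ [-0.9, 0.1) → IN Λ
#8 (-7,-9): internal coord -7 + (-9)·τ' = -1.43769; -1.43769 ∉ [-0.9, 0.1) → out
#9 (-5,-8): internal coord -5 + (-8)·τ' = -0.05573; -0.05573 ∈ [-0.9, 0.1) → IN Λ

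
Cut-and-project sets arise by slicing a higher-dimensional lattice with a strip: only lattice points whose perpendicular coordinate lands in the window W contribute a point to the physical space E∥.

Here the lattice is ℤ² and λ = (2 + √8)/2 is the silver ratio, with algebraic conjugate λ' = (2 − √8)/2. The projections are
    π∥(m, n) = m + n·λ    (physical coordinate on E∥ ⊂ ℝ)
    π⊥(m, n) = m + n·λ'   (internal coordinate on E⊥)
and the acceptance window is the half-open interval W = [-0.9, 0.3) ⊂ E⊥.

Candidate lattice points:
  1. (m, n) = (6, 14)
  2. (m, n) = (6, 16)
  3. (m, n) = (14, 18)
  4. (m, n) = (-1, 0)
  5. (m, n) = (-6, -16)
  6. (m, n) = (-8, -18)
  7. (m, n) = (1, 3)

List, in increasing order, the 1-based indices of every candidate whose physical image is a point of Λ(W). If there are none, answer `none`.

1, 2, 6, 7

λ' = (2−√8)/2 ≈ -0.414214.
[1] lift (6,14): star map gives 0.201010; window check -0.9 ≤ 0.201010 < 0.3 is true → IN Λ
[2] lift (6,16): star map gives -0.627417; window check -0.9 ≤ -0.627417 < 0.3 is true → IN Λ
[3] lift (14,18): star map gives 6.544156; window check -0.9 ≤ 6.544156 < 0.3 is false → out
[4] lift (-1,0): star map gives -1.000000; window check -0.9 ≤ -1.000000 < 0.3 is false → out
[5] lift (-6,-16): star map gives 0.627417; window check -0.9 ≤ 0.627417 < 0.3 is false → out
[6] lift (-8,-18): star map gives -0.544156; window check -0.9 ≤ -0.544156 < 0.3 is true → IN Λ
[7] lift (1,3): star map gives -0.242641; window check -0.9 ≤ -0.242641 < 0.3 is true → IN Λ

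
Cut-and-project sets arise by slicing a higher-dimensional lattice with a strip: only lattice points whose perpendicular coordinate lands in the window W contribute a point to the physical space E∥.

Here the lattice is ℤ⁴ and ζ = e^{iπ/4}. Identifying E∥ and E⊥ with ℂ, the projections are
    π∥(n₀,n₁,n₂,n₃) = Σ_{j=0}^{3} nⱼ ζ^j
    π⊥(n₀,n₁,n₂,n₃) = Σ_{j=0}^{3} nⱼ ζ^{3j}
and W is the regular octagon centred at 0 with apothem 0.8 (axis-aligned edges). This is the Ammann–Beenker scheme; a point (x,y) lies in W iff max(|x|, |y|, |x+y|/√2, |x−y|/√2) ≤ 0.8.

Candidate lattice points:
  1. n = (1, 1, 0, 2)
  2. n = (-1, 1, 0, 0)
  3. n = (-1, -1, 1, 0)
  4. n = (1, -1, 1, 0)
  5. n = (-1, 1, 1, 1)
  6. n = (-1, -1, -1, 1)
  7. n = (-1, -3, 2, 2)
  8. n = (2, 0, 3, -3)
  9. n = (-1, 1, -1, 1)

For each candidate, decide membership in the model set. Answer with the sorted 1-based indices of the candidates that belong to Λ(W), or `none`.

none

With ζ = e^{iπ/4} the internal vectors are ζ^0,ζ^3,ζ^6,ζ^9.
candidate 1: n = (1, 1, 0, 2) → π⊥ ≈ (+1.70711, +2.12132); max(|x|,|y|,|x±y|/√2) = 2.70711 > 0.8 ⇒ ∉ W
candidate 2: n = (-1, 1, 0, 0) → π⊥ ≈ (-1.70711, +0.70711); max(|x|,|y|,|x±y|/√2) = 1.70711 > 0.8 ⇒ ∉ W
candidate 3: n = (-1, -1, 1, 0) → π⊥ ≈ (-0.29289, -1.70711); max(|x|,|y|,|x±y|/√2) = 1.70711 > 0.8 ⇒ ∉ W
candidate 4: n = (1, -1, 1, 0) → π⊥ ≈ (+1.70711, -1.70711); max(|x|,|y|,|x±y|/√2) = 2.41421 > 0.8 ⇒ ∉ W
candidate 5: n = (-1, 1, 1, 1) → π⊥ ≈ (-1.00000, +0.41421); max(|x|,|y|,|x±y|/√2) = 1.00000 > 0.8 ⇒ ∉ W
candidate 6: n = (-1, -1, -1, 1) → π⊥ ≈ (+0.41421, +1.00000); max(|x|,|y|,|x±y|/√2) = 1.00000 > 0.8 ⇒ ∉ W
candidate 7: n = (-1, -3, 2, 2) → π⊥ ≈ (+2.53553, -2.70711); max(|x|,|y|,|x±y|/√2) = 3.70711 > 0.8 ⇒ ∉ W
candidate 8: n = (2, 0, 3, -3) → π⊥ ≈ (-0.12132, -5.12132); max(|x|,|y|,|x±y|/√2) = 5.12132 > 0.8 ⇒ ∉ W
candidate 9: n = (-1, 1, -1, 1) → π⊥ ≈ (-1.00000, +2.41421); max(|x|,|y|,|x±y|/√2) = 2.41421 > 0.8 ⇒ ∉ W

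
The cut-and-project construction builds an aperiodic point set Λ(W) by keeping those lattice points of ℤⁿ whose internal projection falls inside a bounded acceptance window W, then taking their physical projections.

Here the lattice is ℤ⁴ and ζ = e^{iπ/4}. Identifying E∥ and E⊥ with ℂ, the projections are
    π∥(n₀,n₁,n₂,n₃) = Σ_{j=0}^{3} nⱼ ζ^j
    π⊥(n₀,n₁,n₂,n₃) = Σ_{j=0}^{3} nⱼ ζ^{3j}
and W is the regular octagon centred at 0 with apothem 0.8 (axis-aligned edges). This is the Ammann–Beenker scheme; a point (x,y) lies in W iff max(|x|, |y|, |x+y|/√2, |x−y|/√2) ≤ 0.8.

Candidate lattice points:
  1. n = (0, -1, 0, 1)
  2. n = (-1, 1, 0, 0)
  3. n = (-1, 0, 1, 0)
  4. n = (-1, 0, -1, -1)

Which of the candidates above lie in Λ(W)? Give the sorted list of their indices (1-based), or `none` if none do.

Internal map: ζ^{3j} for j=0..3 gives (1,0), (−√2/2,√2/2), (0,−1), (√2/2,√2/2).
#1 (0, -1, 0, 1): internal (1.41421, 0.00000); octagon support 1.41421 vs apothem 0.8 → ∉ W
#2 (-1, 1, 0, 0): internal (-1.70711, 0.70711); octagon support 1.70711 vs apothem 0.8 → ∉ W
#3 (-1, 0, 1, 0): internal (-1.00000, -1.00000); octagon support 1.41421 vs apothem 0.8 → ∉ W
#4 (-1, 0, -1, -1): internal (-1.70711, 0.29289); octagon support 1.70711 vs apothem 0.8 → ∉ W

none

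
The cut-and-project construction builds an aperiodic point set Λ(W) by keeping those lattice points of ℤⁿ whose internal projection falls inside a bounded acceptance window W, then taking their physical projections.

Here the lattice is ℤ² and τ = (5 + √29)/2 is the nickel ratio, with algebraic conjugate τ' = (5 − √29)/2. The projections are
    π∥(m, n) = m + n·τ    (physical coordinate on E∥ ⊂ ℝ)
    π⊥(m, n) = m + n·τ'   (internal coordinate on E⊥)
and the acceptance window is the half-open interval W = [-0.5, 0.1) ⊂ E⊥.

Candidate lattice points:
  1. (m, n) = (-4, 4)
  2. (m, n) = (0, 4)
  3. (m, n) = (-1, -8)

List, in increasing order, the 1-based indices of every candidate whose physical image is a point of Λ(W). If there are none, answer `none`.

Compute τ' = (5−√29)/2 = -0.1926, so π⊥(m,n) = m -0.1926·n.
candidate 1: (m,n)=(-4,4) → π∥ = -4+4·τ ≈ 16.7703, π⊥ = -4+4·τ' ≈ -4.7703 ∉ [-0.5, 0.1) ⇒ out
candidate 2: (m,n)=(0,4) → π∥ = 0+4·τ ≈ 20.7703, π⊥ = 0+4·τ' ≈ -0.7703 ∉ [-0.5, 0.1) ⇒ out
candidate 3: (m,n)=(-1,-8) → π∥ = -1-8·τ ≈ -42.5407, π⊥ = -1-8·τ' ≈ 0.5407 ∉ [-0.5, 0.1) ⇒ out

none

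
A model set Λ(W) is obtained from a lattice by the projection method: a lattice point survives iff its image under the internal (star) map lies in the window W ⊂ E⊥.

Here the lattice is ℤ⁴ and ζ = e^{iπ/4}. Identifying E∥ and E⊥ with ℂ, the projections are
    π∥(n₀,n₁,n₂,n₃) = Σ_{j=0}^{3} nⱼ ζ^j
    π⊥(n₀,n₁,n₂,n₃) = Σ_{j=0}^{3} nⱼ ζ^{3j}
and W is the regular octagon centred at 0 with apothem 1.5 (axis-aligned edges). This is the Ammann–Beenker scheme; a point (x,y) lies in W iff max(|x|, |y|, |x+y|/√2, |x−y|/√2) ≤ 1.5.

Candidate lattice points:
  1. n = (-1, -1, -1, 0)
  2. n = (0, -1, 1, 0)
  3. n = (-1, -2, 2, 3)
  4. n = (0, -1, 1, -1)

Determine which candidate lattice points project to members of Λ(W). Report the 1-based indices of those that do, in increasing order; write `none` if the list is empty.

With ζ = e^{iπ/4} the internal vectors are ζ^0,ζ^3,ζ^6,ζ^9.
#1 (-1, -1, -1, 0): internal (-0.2929, 0.2929); octagon support 0.4142 vs apothem 1.5 → ∈ W
#2 (0, -1, 1, 0): internal (0.7071, -1.7071); octagon support 1.7071 vs apothem 1.5 → ∉ W
#3 (-1, -2, 2, 3): internal (2.5355, -1.2929); octagon support 2.7071 vs apothem 1.5 → ∉ W
#4 (0, -1, 1, -1): internal (0.0000, -2.4142); octagon support 2.4142 vs apothem 1.5 → ∉ W

1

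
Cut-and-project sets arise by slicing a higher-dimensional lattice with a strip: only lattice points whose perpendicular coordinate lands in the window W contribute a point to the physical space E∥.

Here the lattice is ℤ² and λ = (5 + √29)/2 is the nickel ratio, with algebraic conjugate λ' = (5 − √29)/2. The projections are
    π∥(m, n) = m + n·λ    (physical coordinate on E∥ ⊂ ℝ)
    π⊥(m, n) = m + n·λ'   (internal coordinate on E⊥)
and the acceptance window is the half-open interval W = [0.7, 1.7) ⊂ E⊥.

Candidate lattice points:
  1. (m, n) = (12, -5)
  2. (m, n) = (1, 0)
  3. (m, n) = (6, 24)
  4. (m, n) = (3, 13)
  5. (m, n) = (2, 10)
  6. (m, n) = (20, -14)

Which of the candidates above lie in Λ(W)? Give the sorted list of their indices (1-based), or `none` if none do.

2, 3

Compute λ' = (5−√29)/2 = -0.19258, so π⊥(m,n) = m -0.19258·n.
[1] lift (12,-5): star map gives 12.96291; window check 0.7 ≤ 12.96291 < 1.7 is false → out
[2] lift (1,0): star map gives 1.00000; window check 0.7 ≤ 1.00000 < 1.7 is true → IN Λ
[3] lift (6,24): star map gives 1.37802; window check 0.7 ≤ 1.37802 < 1.7 is true → IN Λ
[4] lift (3,13): star map gives 0.49643; window check 0.7 ≤ 0.49643 < 1.7 is false → out
[5] lift (2,10): star map gives 0.07418; window check 0.7 ≤ 0.07418 < 1.7 is false → out
[6] lift (20,-14): star map gives 22.69615; window check 0.7 ≤ 22.69615 < 1.7 is false → out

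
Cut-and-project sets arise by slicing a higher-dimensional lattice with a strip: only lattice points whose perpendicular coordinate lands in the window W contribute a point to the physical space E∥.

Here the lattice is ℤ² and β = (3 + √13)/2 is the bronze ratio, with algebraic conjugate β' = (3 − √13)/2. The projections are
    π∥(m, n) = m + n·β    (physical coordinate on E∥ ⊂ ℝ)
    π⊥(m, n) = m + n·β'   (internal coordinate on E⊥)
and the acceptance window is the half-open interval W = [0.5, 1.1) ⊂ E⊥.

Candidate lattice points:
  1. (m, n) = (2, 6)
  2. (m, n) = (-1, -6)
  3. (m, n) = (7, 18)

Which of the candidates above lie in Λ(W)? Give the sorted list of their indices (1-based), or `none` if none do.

β' = (3−√13)/2 ≈ -0.302776.
#1 (2,6): internal coord 2 + (6)·β' = +0.183346; +0.183346 ∉ [0.5, 1.1) → out
#2 (-1,-6): internal coord -1 + (-6)·β' = +0.816654; +0.816654 ∈ [0.5, 1.1) → IN Λ
#3 (7,18): internal coord 7 + (18)·β' = +1.550039; +1.550039 ∉ [0.5, 1.1) → out

2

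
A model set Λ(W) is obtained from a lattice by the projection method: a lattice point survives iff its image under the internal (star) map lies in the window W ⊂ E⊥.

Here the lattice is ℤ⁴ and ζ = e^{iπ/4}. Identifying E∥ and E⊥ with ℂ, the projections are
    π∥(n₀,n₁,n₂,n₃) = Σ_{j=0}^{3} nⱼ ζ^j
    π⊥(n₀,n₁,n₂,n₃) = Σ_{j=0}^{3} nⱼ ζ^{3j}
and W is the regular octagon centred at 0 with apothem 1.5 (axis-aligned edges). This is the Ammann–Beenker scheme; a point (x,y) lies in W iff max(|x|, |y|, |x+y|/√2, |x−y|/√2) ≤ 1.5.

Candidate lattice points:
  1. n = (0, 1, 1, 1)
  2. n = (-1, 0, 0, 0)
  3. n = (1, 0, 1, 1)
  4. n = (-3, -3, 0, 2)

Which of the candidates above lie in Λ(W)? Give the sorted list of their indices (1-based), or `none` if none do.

π⊥(n) = n₀ + n₁ζ³ + n₂ζ⁶ + n₃ζ⁹ where ζ = e^{iπ/4}.
candidate 1: n = (0, 1, 1, 1) → π⊥ ≈ (+0.00000, +0.41421); max(|x|,|y|,|x±y|/√2) = 0.41421 ≤ 1.5 ⇒ ∈ W
candidate 2: n = (-1, 0, 0, 0) → π⊥ ≈ (-1.00000, +0.00000); max(|x|,|y|,|x±y|/√2) = 1.00000 ≤ 1.5 ⇒ ∈ W
candidate 3: n = (1, 0, 1, 1) → π⊥ ≈ (+1.70711, -0.29289); max(|x|,|y|,|x±y|/√2) = 1.70711 > 1.5 ⇒ ∉ W
candidate 4: n = (-3, -3, 0, 2) → π⊥ ≈ (+0.53553, -0.70711); max(|x|,|y|,|x±y|/√2) = 0.87868 ≤ 1.5 ⇒ ∈ W

1, 2, 4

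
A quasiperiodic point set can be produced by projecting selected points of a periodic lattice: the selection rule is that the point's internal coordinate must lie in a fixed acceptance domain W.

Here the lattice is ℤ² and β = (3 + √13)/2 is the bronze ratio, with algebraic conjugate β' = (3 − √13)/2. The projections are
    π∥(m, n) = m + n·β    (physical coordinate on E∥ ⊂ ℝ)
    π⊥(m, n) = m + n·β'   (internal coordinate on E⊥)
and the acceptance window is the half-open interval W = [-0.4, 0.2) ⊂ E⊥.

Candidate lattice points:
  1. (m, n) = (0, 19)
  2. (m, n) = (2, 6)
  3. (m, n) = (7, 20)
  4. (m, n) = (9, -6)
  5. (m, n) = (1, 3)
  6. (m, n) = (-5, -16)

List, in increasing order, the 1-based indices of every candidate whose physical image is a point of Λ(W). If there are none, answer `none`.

Compute β' = (3−√13)/2 = -0.30278, so π⊥(m,n) = m -0.30278·n.
candidate 1: (m,n)=(0,19) → π∥ = 0+19·β ≈ 62.75274, π⊥ = 0+19·β' ≈ -5.75274 ∉ [-0.4, 0.2) ⇒ out
candidate 2: (m,n)=(2,6) → π∥ = 2+6·β ≈ 21.81665, π⊥ = 2+6·β' ≈ 0.18335 ∈ [-0.4, 0.2) ⇒ IN Λ
candidate 3: (m,n)=(7,20) → π∥ = 7+20·β ≈ 73.05551, π⊥ = 7+20·β' ≈ 0.94449 ∉ [-0.4, 0.2) ⇒ out
candidate 4: (m,n)=(9,-6) → π∥ = 9-6·β ≈ -10.81665, π⊥ = 9-6·β' ≈ 10.81665 ∉ [-0.4, 0.2) ⇒ out
candidate 5: (m,n)=(1,3) → π∥ = 1+3·β ≈ 10.90833, π⊥ = 1+3·β' ≈ 0.09167 ∈ [-0.4, 0.2) ⇒ IN Λ
candidate 6: (m,n)=(-5,-16) → π∥ = -5-16·β ≈ -57.84441, π⊥ = -5-16·β' ≈ -0.15559 ∈ [-0.4, 0.2) ⇒ IN Λ

2, 5, 6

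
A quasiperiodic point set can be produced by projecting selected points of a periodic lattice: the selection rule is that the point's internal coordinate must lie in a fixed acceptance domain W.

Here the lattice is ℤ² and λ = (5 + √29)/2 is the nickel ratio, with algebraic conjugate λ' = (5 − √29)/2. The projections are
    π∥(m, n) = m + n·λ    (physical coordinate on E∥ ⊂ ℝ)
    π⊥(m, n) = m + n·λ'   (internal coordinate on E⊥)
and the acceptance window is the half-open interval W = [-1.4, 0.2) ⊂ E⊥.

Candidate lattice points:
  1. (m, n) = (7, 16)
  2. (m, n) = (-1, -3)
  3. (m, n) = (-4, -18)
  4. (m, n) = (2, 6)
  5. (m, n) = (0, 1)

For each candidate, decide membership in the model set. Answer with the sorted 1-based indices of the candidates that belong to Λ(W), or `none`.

2, 3, 5

λ' = (5−√29)/2 ≈ -0.192582.
candidate 1: (m,n)=(7,16) → π∥ = 7+16·λ ≈ 90.081318, π⊥ = 7+16·λ' ≈ 3.918682 ∉ [-1.4, 0.2) ⇒ out
candidate 2: (m,n)=(-1,-3) → π∥ = -1-3·λ ≈ -16.577747, π⊥ = -1-3·λ' ≈ -0.422253 ∈ [-1.4, 0.2) ⇒ IN Λ
candidate 3: (m,n)=(-4,-18) → π∥ = -4-18·λ ≈ -97.466483, π⊥ = -4-18·λ' ≈ -0.533517 ∈ [-1.4, 0.2) ⇒ IN Λ
candidate 4: (m,n)=(2,6) → π∥ = 2+6·λ ≈ 33.155494, π⊥ = 2+6·λ' ≈ 0.844506 ∉ [-1.4, 0.2) ⇒ out
candidate 5: (m,n)=(0,1) → π∥ = 0+1·λ ≈ 5.192582, π⊥ = 0+1·λ' ≈ -0.192582 ∈ [-1.4, 0.2) ⇒ IN Λ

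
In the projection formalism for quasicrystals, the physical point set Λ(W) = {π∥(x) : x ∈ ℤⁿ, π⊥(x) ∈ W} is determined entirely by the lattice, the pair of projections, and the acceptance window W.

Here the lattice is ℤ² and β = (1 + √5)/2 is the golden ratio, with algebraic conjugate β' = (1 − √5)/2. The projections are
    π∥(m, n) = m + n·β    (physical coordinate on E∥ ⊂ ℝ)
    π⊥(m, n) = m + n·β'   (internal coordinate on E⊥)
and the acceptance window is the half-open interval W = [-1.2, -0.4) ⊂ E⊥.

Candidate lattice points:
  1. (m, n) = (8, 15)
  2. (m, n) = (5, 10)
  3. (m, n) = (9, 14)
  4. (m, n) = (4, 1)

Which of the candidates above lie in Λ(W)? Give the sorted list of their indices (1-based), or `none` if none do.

2

β' = (1−√5)/2 ≈ -0.6180.
[1] lift (8,15): star map gives -1.2705; window check -1.2 ≤ -1.2705 < -0.4 is false → out
[2] lift (5,10): star map gives -1.1803; window check -1.2 ≤ -1.1803 < -0.4 is true → IN Λ
[3] lift (9,14): star map gives 0.3475; window check -1.2 ≤ 0.3475 < -0.4 is false → out
[4] lift (4,1): star map gives 3.3820; window check -1.2 ≤ 3.3820 < -0.4 is false → out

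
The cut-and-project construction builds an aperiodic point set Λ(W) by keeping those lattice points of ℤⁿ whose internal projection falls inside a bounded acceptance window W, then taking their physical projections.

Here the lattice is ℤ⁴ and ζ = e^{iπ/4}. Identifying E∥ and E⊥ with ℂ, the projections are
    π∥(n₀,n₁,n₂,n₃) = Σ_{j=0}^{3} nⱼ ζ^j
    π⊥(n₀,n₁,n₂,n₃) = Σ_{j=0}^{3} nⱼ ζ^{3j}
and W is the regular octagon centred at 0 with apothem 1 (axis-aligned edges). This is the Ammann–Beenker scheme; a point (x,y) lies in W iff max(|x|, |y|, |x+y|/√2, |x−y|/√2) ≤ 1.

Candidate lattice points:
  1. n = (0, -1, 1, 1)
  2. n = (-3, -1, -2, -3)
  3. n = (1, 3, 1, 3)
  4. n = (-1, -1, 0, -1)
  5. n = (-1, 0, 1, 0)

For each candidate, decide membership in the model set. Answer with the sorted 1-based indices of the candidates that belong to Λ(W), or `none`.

none

Internal map: ζ^{3j} for j=0..3 gives (1,0), (−√2/2,√2/2), (0,−1), (√2/2,√2/2).
candidate 1: n = (0, -1, 1, 1) → π⊥ ≈ (+1.41421, -1.00000); max(|x|,|y|,|x±y|/√2) = 1.70711 > 1 ⇒ ∉ W
candidate 2: n = (-3, -1, -2, -3) → π⊥ ≈ (-4.41421, -0.82843); max(|x|,|y|,|x±y|/√2) = 4.41421 > 1 ⇒ ∉ W
candidate 3: n = (1, 3, 1, 3) → π⊥ ≈ (+1.00000, +3.24264); max(|x|,|y|,|x±y|/√2) = 3.24264 > 1 ⇒ ∉ W
candidate 4: n = (-1, -1, 0, -1) → π⊥ ≈ (-1.00000, -1.41421); max(|x|,|y|,|x±y|/√2) = 1.70711 > 1 ⇒ ∉ W
candidate 5: n = (-1, 0, 1, 0) → π⊥ ≈ (-1.00000, -1.00000); max(|x|,|y|,|x±y|/√2) = 1.41421 > 1 ⇒ ∉ W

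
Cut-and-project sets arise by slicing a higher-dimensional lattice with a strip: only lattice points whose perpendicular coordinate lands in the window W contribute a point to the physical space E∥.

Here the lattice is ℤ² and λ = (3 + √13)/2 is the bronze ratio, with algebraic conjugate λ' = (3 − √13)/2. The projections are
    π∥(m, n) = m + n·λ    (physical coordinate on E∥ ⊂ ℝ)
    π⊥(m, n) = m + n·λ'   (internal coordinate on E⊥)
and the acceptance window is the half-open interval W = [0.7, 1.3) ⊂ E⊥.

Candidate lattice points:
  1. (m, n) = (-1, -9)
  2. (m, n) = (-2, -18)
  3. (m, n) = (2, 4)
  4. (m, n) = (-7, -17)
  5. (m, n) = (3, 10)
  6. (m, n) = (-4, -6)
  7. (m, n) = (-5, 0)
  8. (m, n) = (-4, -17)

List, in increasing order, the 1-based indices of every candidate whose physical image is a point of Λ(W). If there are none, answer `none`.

3, 8

λ' = (3−√13)/2 ≈ -0.3028.
candidate 1: (m,n)=(-1,-9) → π∥ = -1-9·λ ≈ -30.7250, π⊥ = -1-9·λ' ≈ 1.7250 ∉ [0.7, 1.3) ⇒ out
candidate 2: (m,n)=(-2,-18) → π∥ = -2-18·λ ≈ -61.4500, π⊥ = -2-18·λ' ≈ 3.4500 ∉ [0.7, 1.3) ⇒ out
candidate 3: (m,n)=(2,4) → π∥ = 2+4·λ ≈ 15.2111, π⊥ = 2+4·λ' ≈ 0.7889 ∈ [0.7, 1.3) ⇒ IN Λ
candidate 4: (m,n)=(-7,-17) → π∥ = -7-17·λ ≈ -63.1472, π⊥ = -7-17·λ' ≈ -1.8528 ∉ [0.7, 1.3) ⇒ out
candidate 5: (m,n)=(3,10) → π∥ = 3+10·λ ≈ 36.0278, π⊥ = 3+10·λ' ≈ -0.0278 ∉ [0.7, 1.3) ⇒ out
candidate 6: (m,n)=(-4,-6) → π∥ = -4-6·λ ≈ -23.8167, π⊥ = -4-6·λ' ≈ -2.1833 ∉ [0.7, 1.3) ⇒ out
candidate 7: (m,n)=(-5,0) → π∥ = -5+0·λ ≈ -5.0000, π⊥ = -5+0·λ' ≈ -5.0000 ∉ [0.7, 1.3) ⇒ out
candidate 8: (m,n)=(-4,-17) → π∥ = -4-17·λ ≈ -60.1472, π⊥ = -4-17·λ' ≈ 1.1472 ∈ [0.7, 1.3) ⇒ IN Λ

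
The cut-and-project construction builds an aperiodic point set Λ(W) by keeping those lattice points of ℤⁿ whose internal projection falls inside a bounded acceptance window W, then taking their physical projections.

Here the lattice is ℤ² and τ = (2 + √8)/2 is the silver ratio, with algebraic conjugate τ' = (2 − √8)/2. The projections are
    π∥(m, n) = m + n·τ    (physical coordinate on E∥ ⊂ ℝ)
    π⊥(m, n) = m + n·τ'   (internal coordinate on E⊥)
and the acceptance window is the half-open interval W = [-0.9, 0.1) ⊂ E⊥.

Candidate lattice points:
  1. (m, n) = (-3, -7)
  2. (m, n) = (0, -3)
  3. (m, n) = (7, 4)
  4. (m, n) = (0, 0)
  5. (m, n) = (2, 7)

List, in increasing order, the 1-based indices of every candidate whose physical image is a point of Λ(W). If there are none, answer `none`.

1, 4, 5

Numerically τ ≈ 2.41421 and τ' = −1/τ ≈ -0.41421.
candidate 1: (m,n)=(-3,-7) → π∥ = -3-7·τ ≈ -19.89949, π⊥ = -3-7·τ' ≈ -0.10051 ∈ [-0.9, 0.1) ⇒ IN Λ
candidate 2: (m,n)=(0,-3) → π∥ = 0-3·τ ≈ -7.24264, π⊥ = 0-3·τ' ≈ 1.24264 ∉ [-0.9, 0.1) ⇒ out
candidate 3: (m,n)=(7,4) → π∥ = 7+4·τ ≈ 16.65685, π⊥ = 7+4·τ' ≈ 5.34315 ∉ [-0.9, 0.1) ⇒ out
candidate 4: (m,n)=(0,0) → π∥ = 0+0·τ ≈ 0.00000, π⊥ = 0+0·τ' ≈ 0.00000 ∈ [-0.9, 0.1) ⇒ IN Λ
candidate 5: (m,n)=(2,7) → π∥ = 2+7·τ ≈ 18.89949, π⊥ = 2+7·τ' ≈ -0.89949 ∈ [-0.9, 0.1) ⇒ IN Λ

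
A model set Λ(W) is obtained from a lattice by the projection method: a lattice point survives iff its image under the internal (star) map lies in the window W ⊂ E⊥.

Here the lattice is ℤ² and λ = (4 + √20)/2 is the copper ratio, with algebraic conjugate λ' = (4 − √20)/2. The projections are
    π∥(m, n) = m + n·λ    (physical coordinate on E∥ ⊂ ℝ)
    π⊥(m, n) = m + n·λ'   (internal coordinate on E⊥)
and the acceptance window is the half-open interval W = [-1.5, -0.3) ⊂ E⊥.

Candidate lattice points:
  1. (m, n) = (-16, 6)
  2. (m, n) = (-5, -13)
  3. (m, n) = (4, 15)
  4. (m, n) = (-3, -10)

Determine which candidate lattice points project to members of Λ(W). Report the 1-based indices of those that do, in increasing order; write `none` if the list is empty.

λ' = (4−√20)/2 ≈ -0.236068.
#1 (-16,6): internal coord -16 + (6)·λ' = -17.416408; -17.416408 ∉ [-1.5, -0.3) → out
#2 (-5,-13): internal coord -5 + (-13)·λ' = -1.931116; -1.931116 ∉ [-1.5, -0.3) → out
#3 (4,15): internal coord 4 + (15)·λ' = +0.458980; +0.458980 ∉ [-1.5, -0.3) → out
#4 (-3,-10): internal coord -3 + (-10)·λ' = -0.639320; -0.639320 ∈ [-1.5, -0.3) → IN Λ

4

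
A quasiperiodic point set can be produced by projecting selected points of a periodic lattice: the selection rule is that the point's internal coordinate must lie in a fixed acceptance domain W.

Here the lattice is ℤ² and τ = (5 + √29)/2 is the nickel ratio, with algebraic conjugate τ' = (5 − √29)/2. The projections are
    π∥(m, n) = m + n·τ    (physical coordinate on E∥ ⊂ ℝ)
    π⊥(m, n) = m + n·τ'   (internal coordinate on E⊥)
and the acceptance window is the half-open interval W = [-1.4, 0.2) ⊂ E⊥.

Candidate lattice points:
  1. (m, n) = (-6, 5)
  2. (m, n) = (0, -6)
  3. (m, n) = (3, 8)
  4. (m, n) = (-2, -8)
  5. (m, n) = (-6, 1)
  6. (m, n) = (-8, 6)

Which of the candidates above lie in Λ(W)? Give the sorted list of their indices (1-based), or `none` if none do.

4

Numerically τ ≈ 5.192582 and τ' = −1/τ ≈ -0.192582.
[1] lift (-6,5): star map gives -6.962912; window check -1.4 ≤ -6.962912 < 0.2 is false → out
[2] lift (0,-6): star map gives 1.155494; window check -1.4 ≤ 1.155494 < 0.2 is false → out
[3] lift (3,8): star map gives 1.459341; window check -1.4 ≤ 1.459341 < 0.2 is false → out
[4] lift (-2,-8): star map gives -0.459341; window check -1.4 ≤ -0.459341 < 0.2 is true → IN Λ
[5] lift (-6,1): star map gives -6.192582; window check -1.4 ≤ -6.192582 < 0.2 is false → out
[6] lift (-8,6): star map gives -9.155494; window check -1.4 ≤ -9.155494 < 0.2 is false → out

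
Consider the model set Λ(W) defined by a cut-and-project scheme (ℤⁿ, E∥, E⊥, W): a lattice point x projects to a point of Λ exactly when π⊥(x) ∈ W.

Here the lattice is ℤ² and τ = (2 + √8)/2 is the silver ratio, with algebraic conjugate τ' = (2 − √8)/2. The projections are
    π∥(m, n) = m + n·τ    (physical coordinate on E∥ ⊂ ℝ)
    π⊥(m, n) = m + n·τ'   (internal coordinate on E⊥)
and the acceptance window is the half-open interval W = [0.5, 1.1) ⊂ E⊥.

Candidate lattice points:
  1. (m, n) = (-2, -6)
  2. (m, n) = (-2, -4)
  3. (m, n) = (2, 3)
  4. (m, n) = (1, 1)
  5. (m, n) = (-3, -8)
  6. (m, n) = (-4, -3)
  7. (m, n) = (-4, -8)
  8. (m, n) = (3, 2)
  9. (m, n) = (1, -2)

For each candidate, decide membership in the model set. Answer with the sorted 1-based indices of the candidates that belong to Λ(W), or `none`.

Compute τ' = (2−√8)/2 = -0.41421, so π⊥(m,n) = m -0.41421·n.
#1 (-2,-6): internal coord -2 + (-6)·τ' = +0.48528; +0.48528 ∉ [0.5, 1.1) → out
#2 (-2,-4): internal coord -2 + (-4)·τ' = -0.34315; -0.34315 ∉ [0.5, 1.1) → out
#3 (2,3): internal coord 2 + (3)·τ' = +0.75736; +0.75736 ∈ [0.5, 1.1) → IN Λ
#4 (1,1): internal coord 1 + (1)·τ' = +0.58579; +0.58579 ∈ [0.5, 1.1) → IN Λ
#5 (-3,-8): internal coord -3 + (-8)·τ' = +0.31371; +0.31371 ∉ [0.5, 1.1) → out
#6 (-4,-3): internal coord -4 + (-3)·τ' = -2.75736; -2.75736 ∉ [0.5, 1.1) → out
#7 (-4,-8): internal coord -4 + (-8)·τ' = -0.68629; -0.68629 ∉ [0.5, 1.1) → out
#8 (3,2): internal coord 3 + (2)·τ' = +2.17157; +2.17157 ∉ [0.5, 1.1) → out
#9 (1,-2): internal coord 1 + (-2)·τ' = +1.82843; +1.82843 ∉ [0.5, 1.1) → out

3, 4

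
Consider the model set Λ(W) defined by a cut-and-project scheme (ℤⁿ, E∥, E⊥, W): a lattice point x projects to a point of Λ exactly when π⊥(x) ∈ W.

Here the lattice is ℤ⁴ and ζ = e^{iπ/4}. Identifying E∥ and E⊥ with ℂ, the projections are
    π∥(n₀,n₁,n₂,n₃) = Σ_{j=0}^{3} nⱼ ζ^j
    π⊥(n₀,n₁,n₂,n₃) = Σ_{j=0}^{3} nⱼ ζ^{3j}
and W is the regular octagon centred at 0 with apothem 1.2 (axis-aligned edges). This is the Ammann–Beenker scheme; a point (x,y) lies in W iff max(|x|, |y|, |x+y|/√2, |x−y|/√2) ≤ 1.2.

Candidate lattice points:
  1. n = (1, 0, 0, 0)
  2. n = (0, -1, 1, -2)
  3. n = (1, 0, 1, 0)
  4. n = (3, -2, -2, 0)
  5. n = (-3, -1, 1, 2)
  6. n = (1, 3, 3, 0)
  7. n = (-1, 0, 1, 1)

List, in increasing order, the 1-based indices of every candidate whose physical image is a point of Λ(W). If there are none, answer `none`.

With ζ = e^{iπ/4} the internal vectors are ζ^0,ζ^3,ζ^6,ζ^9.
candidate 1: n = (1, 0, 0, 0) → π⊥ ≈ (+1.000000, +0.000000); max(|x|,|y|,|x±y|/√2) = 1.000000 ≤ 1.2 ⇒ ∈ W
candidate 2: n = (0, -1, 1, -2) → π⊥ ≈ (-0.707107, -3.121320); max(|x|,|y|,|x±y|/√2) = 3.121320 > 1.2 ⇒ ∉ W
candidate 3: n = (1, 0, 1, 0) → π⊥ ≈ (+1.000000, -1.000000); max(|x|,|y|,|x±y|/√2) = 1.414214 > 1.2 ⇒ ∉ W
candidate 4: n = (3, -2, -2, 0) → π⊥ ≈ (+4.414214, +0.585786); max(|x|,|y|,|x±y|/√2) = 4.414214 > 1.2 ⇒ ∉ W
candidate 5: n = (-3, -1, 1, 2) → π⊥ ≈ (-0.878680, -0.292893); max(|x|,|y|,|x±y|/√2) = 0.878680 ≤ 1.2 ⇒ ∈ W
candidate 6: n = (1, 3, 3, 0) → π⊥ ≈ (-1.121320, -0.878680); max(|x|,|y|,|x±y|/√2) = 1.414214 > 1.2 ⇒ ∉ W
candidate 7: n = (-1, 0, 1, 1) → π⊥ ≈ (-0.292893, -0.292893); max(|x|,|y|,|x±y|/√2) = 0.414214 ≤ 1.2 ⇒ ∈ W

1, 5, 7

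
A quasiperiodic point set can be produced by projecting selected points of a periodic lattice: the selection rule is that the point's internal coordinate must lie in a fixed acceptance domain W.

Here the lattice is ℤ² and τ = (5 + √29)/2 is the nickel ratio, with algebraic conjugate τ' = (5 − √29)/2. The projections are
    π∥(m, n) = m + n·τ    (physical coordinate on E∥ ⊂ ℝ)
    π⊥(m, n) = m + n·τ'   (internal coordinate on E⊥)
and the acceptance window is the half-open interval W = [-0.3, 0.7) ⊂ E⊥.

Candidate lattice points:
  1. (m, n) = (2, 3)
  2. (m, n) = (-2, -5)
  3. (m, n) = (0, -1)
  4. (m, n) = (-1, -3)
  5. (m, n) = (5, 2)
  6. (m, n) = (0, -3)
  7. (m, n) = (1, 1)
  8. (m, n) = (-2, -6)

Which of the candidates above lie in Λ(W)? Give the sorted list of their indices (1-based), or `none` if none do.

Numerically τ ≈ 5.192582 and τ' = −1/τ ≈ -0.192582.
candidate 1: (m,n)=(2,3) → π∥ = 2+3·τ ≈ 17.577747, π⊥ = 2+3·τ' ≈ 1.422253 ∉ [-0.3, 0.7) ⇒ out
candidate 2: (m,n)=(-2,-5) → π∥ = -2-5·τ ≈ -27.962912, π⊥ = -2-5·τ' ≈ -1.037088 ∉ [-0.3, 0.7) ⇒ out
candidate 3: (m,n)=(0,-1) → π∥ = 0-1·τ ≈ -5.192582, π⊥ = 0-1·τ' ≈ 0.192582 ∈ [-0.3, 0.7) ⇒ IN Λ
candidate 4: (m,n)=(-1,-3) → π∥ = -1-3·τ ≈ -16.577747, π⊥ = -1-3·τ' ≈ -0.422253 ∉ [-0.3, 0.7) ⇒ out
candidate 5: (m,n)=(5,2) → π∥ = 5+2·τ ≈ 15.385165, π⊥ = 5+2·τ' ≈ 4.614835 ∉ [-0.3, 0.7) ⇒ out
candidate 6: (m,n)=(0,-3) → π∥ = 0-3·τ ≈ -15.577747, π⊥ = 0-3·τ' ≈ 0.577747 ∈ [-0.3, 0.7) ⇒ IN Λ
candidate 7: (m,n)=(1,1) → π∥ = 1+1·τ ≈ 6.192582, π⊥ = 1+1·τ' ≈ 0.807418 ∉ [-0.3, 0.7) ⇒ out
candidate 8: (m,n)=(-2,-6) → π∥ = -2-6·τ ≈ -33.155494, π⊥ = -2-6·τ' ≈ -0.844506 ∉ [-0.3, 0.7) ⇒ out

3, 6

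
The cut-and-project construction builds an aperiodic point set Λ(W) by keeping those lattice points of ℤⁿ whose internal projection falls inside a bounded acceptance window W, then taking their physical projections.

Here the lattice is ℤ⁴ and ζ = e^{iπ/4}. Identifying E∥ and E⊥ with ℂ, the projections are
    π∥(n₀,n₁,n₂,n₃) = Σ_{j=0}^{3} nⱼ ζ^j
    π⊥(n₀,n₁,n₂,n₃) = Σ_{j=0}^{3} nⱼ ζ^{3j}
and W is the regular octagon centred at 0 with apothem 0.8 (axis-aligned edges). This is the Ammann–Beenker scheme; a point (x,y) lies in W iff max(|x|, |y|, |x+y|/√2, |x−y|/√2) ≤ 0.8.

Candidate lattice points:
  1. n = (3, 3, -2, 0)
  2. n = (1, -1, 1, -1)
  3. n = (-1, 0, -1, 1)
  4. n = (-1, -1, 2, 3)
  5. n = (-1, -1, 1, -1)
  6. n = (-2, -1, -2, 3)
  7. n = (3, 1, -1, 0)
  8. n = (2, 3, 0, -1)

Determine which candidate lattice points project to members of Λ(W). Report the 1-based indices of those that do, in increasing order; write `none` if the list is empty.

none

With ζ = e^{iπ/4} the internal vectors are ζ^0,ζ^3,ζ^6,ζ^9.
#1 (3, 3, -2, 0): internal (0.878680, 4.121320); octagon support 4.121320 vs apothem 0.8 → ∉ W
#2 (1, -1, 1, -1): internal (1.000000, -2.414214); octagon support 2.414214 vs apothem 0.8 → ∉ W
#3 (-1, 0, -1, 1): internal (-0.292893, 1.707107); octagon support 1.707107 vs apothem 0.8 → ∉ W
#4 (-1, -1, 2, 3): internal (1.828427, -0.585786); octagon support 1.828427 vs apothem 0.8 → ∉ W
#5 (-1, -1, 1, -1): internal (-1.000000, -2.414214); octagon support 2.414214 vs apothem 0.8 → ∉ W
#6 (-2, -1, -2, 3): internal (0.828427, 3.414214); octagon support 3.414214 vs apothem 0.8 → ∉ W
#7 (3, 1, -1, 0): internal (2.292893, 1.707107); octagon support 2.828427 vs apothem 0.8 → ∉ W
#8 (2, 3, 0, -1): internal (-0.828427, 1.414214); octagon support 1.585786 vs apothem 0.8 → ∉ W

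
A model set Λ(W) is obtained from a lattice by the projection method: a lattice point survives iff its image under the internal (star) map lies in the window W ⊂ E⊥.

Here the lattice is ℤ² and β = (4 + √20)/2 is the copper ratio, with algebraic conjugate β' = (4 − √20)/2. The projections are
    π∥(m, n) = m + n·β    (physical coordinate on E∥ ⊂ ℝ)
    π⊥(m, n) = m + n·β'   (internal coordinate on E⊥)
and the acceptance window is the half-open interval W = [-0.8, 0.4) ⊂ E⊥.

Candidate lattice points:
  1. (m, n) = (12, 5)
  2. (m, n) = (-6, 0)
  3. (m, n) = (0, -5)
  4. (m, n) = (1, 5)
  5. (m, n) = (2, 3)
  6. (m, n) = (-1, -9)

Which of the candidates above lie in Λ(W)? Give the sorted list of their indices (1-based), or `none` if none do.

4

β' = (4−√20)/2 ≈ -0.2361.
#1 (12,5): internal coord 12 + (5)·β' = +10.8197; +10.8197 ∉ [-0.8, 0.4) → out
#2 (-6,0): internal coord -6 + (0)·β' = -6.0000; -6.0000 ∉ [-0.8, 0.4) → out
#3 (0,-5): internal coord 0 + (-5)·β' = +1.1803; +1.1803 ∉ [-0.8, 0.4) → out
#4 (1,5): internal coord 1 + (5)·β' = -0.1803; -0.1803 ∈ [-0.8, 0.4) → IN Λ
#5 (2,3): internal coord 2 + (3)·β' = +1.2918; +1.2918 ∉ [-0.8, 0.4) → out
#6 (-1,-9): internal coord -1 + (-9)·β' = +1.1246; +1.1246 ∉ [-0.8, 0.4) → out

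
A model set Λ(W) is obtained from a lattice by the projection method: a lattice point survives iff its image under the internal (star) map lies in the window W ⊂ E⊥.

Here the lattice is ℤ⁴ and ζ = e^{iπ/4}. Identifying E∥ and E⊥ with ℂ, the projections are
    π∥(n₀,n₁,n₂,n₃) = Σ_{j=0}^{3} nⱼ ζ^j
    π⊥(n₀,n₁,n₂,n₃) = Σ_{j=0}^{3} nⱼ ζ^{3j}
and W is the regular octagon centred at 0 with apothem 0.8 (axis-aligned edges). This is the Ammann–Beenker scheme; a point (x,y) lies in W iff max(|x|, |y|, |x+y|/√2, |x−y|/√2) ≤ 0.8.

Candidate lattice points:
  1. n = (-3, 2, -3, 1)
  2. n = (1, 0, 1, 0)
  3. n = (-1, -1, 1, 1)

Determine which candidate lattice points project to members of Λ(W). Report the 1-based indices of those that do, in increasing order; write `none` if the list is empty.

Internal map: ζ^{3j} for j=0..3 gives (1,0), (−√2/2,√2/2), (0,−1), (√2/2,√2/2).
#1 (-3, 2, -3, 1): internal (-3.707107, 5.121320); octagon support 6.242641 vs apothem 0.8 → ∉ W
#2 (1, 0, 1, 0): internal (1.000000, -1.000000); octagon support 1.414214 vs apothem 0.8 → ∉ W
#3 (-1, -1, 1, 1): internal (0.414214, -1.000000); octagon support 1.000000 vs apothem 0.8 → ∉ W

none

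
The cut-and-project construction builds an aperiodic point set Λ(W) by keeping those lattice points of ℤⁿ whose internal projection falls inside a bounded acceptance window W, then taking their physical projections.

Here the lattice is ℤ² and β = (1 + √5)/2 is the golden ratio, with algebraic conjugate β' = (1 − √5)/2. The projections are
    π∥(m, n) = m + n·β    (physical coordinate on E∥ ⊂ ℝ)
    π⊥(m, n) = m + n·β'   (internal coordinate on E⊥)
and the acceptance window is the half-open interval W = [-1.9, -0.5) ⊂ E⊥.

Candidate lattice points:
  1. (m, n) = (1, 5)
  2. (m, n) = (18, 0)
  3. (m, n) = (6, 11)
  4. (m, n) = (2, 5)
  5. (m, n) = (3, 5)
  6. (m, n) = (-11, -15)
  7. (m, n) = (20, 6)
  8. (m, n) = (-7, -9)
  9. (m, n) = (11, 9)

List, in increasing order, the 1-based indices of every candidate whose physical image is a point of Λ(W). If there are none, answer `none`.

3, 4, 6, 8

β' = (1−√5)/2 ≈ -0.618034.
candidate 1: (m,n)=(1,5) → π∥ = 1+5·β ≈ 9.090170, π⊥ = 1+5·β' ≈ -2.090170 ∉ [-1.9, -0.5) ⇒ out
candidate 2: (m,n)=(18,0) → π∥ = 18+0·β ≈ 18.000000, π⊥ = 18+0·β' ≈ 18.000000 ∉ [-1.9, -0.5) ⇒ out
candidate 3: (m,n)=(6,11) → π∥ = 6+11·β ≈ 23.798374, π⊥ = 6+11·β' ≈ -0.798374 ∈ [-1.9, -0.5) ⇒ IN Λ
candidate 4: (m,n)=(2,5) → π∥ = 2+5·β ≈ 10.090170, π⊥ = 2+5·β' ≈ -1.090170 ∈ [-1.9, -0.5) ⇒ IN Λ
candidate 5: (m,n)=(3,5) → π∥ = 3+5·β ≈ 11.090170, π⊥ = 3+5·β' ≈ -0.090170 ∉ [-1.9, -0.5) ⇒ out
candidate 6: (m,n)=(-11,-15) → π∥ = -11-15·β ≈ -35.270510, π⊥ = -11-15·β' ≈ -1.729490 ∈ [-1.9, -0.5) ⇒ IN Λ
candidate 7: (m,n)=(20,6) → π∥ = 20+6·β ≈ 29.708204, π⊥ = 20+6·β' ≈ 16.291796 ∉ [-1.9, -0.5) ⇒ out
candidate 8: (m,n)=(-7,-9) → π∥ = -7-9·β ≈ -21.562306, π⊥ = -7-9·β' ≈ -1.437694 ∈ [-1.9, -0.5) ⇒ IN Λ
candidate 9: (m,n)=(11,9) → π∥ = 11+9·β ≈ 25.562306, π⊥ = 11+9·β' ≈ 5.437694 ∉ [-1.9, -0.5) ⇒ out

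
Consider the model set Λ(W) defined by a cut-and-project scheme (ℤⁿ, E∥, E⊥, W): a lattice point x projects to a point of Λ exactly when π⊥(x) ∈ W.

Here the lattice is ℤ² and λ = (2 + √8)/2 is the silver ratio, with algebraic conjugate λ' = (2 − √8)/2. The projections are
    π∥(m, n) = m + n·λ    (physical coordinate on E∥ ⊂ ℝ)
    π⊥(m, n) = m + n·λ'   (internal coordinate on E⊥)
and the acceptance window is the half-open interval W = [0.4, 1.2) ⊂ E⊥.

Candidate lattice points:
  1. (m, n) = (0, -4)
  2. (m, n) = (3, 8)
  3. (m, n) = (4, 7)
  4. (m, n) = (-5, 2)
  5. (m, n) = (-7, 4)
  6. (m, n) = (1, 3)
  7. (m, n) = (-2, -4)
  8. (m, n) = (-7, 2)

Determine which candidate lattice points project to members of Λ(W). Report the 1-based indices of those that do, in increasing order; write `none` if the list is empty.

3

Compute λ' = (2−√8)/2 = -0.4142, so π⊥(m,n) = m -0.4142·n.
[1] lift (0,-4): star map gives 1.6569; window check 0.4 ≤ 1.6569 < 1.2 is false → out
[2] lift (3,8): star map gives -0.3137; window check 0.4 ≤ -0.3137 < 1.2 is false → out
[3] lift (4,7): star map gives 1.1005; window check 0.4 ≤ 1.1005 < 1.2 is true → IN Λ
[4] lift (-5,2): star map gives -5.8284; window check 0.4 ≤ -5.8284 < 1.2 is false → out
[5] lift (-7,4): star map gives -8.6569; window check 0.4 ≤ -8.6569 < 1.2 is false → out
[6] lift (1,3): star map gives -0.2426; window check 0.4 ≤ -0.2426 < 1.2 is false → out
[7] lift (-2,-4): star map gives -0.3431; window check 0.4 ≤ -0.3431 < 1.2 is false → out
[8] lift (-7,2): star map gives -7.8284; window check 0.4 ≤ -7.8284 < 1.2 is false → out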